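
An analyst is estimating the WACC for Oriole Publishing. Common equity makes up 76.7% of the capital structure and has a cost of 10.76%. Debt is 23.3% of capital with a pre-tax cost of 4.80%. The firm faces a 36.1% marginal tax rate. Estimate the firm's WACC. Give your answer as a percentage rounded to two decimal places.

8.97%

After-tax cost of debt = 4.8% × (1 − 36.1%) = 3.0672%.
WACC = 0.767 × 10.7600% + 0.233 × 3.0672% = 8.9676%.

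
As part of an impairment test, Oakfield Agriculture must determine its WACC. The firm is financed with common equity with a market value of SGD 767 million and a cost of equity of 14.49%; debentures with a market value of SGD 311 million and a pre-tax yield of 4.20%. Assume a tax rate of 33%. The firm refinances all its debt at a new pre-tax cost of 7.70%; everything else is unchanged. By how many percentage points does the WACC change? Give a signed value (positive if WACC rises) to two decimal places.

+0.68 pp

Current WACC:
Total capital V = 767 + 311 = 1078.
Equity: weight = 767/1078 = 0.7115; cost = 14.49%.
Debentures: weight = 311/1078 = 0.2885; after-tax cost = 4.2% × (1 − 33%) = 2.8140%.
WACC = 0.7115 × 14.4900% + 0.2885 × 2.8140% = 11.1215%.
After the change:
Total capital V = 767 + 311 = 1078.
Equity: weight = 767/1078 = 0.7115; cost = 14.49%.
Debentures: weight = 311/1078 = 0.2885; after-tax cost = 7.7% × (1 − 33%) = 5.1590%.
WACC = 0.7115 × 14.4900% + 0.2885 × 5.1590% = 11.7980%.
Change in WACC = 11.7980% − 11.1215% = 0.6765 pp.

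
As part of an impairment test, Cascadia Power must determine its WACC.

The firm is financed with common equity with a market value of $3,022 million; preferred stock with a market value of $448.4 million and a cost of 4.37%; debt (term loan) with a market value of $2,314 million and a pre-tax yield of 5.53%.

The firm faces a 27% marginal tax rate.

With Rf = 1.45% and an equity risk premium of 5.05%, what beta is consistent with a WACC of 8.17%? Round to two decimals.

Total capital V = 3022 + 448.4 + 2314 = 5784.4.
Equity weight = 3022/5784.4 = 0.5224.
Preferred weight = 448.4/5784.4 = 0.0775.
Term loan weight = 2314/5784.4 = 0.4000.
Debt contribution = 0.4000 × 5.53% × (1 − 27%) = 1.6149%.
Preferred contribution = 0.0775 × 4.37% = 0.3388%.
Required equity contribution = 8.17% − 1.9537% = 6.2163%  ⇒  Re = 11.8986%.
CAPM: 11.8986% = 1.45% + β × 5.05%  ⇒  β = 2.0690.

2.07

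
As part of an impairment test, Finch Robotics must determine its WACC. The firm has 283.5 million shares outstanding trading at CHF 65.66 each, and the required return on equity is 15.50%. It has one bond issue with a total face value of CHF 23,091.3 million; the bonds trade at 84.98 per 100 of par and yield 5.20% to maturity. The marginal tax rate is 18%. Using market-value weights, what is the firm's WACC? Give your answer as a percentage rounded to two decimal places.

Market value of equity E = 65.66 × 283.5m = 18614.61m. Market value of debt D = 23091.3m × 84.98/100 = 19622.98674m.
Total capital V = 18614.61 + 19622.98674 = 38237.59674.
Equity: weight = 18614.61/38237.59674 = 0.4868; cost = 15.5%.
Bonds outstanding: weight = 19622.98674/38237.59674 = 0.5132; after-tax cost = 5.2% × (1 − 18%) = 4.2640%.
WACC = 0.4868 × 15.5000% + 0.5132 × 4.2640% = 9.7338%.

9.73%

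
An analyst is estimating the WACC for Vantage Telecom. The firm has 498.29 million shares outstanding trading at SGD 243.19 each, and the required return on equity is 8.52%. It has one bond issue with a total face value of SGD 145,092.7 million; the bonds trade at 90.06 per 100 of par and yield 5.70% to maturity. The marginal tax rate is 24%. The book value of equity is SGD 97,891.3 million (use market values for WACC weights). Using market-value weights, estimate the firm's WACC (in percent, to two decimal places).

Market value of equity E = 243.19 × 498.29m = 121179.1451m. Market value of debt D = 145092.7m × 90.06/100 = 130670.48562m.
Total capital V = 121179.1451 + 130670.48562 = 251849.63072.
Equity: weight = 121179.1451/251849.63072 = 0.4812; cost = 8.52%.
Bonds outstanding: weight = 130670.48562/251849.63072 = 0.5188; after-tax cost = 5.7% × (1 − 24%) = 4.3320%.
WACC = 0.4812 × 8.5200% + 0.5188 × 4.3320% = 6.3471%.

6.35%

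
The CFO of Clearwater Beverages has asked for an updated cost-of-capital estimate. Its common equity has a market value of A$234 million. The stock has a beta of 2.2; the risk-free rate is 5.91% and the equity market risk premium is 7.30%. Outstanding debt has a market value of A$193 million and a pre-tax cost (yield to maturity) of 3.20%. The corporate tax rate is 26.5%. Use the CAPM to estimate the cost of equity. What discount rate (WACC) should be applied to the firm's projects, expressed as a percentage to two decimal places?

Cost of equity via CAPM: Re = 5.91% + 2.2 × 7.3% = 21.9700%.
Total capital V = 234 + 193 = 427.
Equity: weight = 234/427 = 0.5480; cost = 21.97%.
Debt: weight = 193/427 = 0.4520; after-tax cost = 3.2% × (1 − 26.5%) = 2.3520%.
WACC = 0.5480 × 21.9700% + 0.4520 × 2.3520% = 13.1028%.

13.10%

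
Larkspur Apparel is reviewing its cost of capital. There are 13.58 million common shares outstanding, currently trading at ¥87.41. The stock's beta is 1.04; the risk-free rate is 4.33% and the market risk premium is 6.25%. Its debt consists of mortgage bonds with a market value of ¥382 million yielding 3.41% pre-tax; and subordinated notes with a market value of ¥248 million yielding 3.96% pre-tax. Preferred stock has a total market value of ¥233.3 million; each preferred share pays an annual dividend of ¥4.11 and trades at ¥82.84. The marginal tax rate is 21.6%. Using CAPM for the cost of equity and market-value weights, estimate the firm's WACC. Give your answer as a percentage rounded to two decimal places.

Cost of equity via CAPM: Re = 4.33% + 1.04 × 6.25% = 10.8300%.
Cost of preferred: Rp = 4.11 / 82.84 = 4.9614%.
Market value of equity E = 87.41 × 13.58m = 1187.0278m.
Total capital V = 1187.0278 + 233.3 + 382 + 248 = 2050.3278.
Equity: weight = 1187.0278/2050.3278 = 0.5789; cost = 10.83%.
Preferred: weight = 233.3/2050.3278 = 0.1138; cost = 4.9614%.
Mortgage bonds: weight = 382/2050.3278 = 0.1863; after-tax cost = 3.41% × (1 − 21.6%) = 2.6734%.
Subordinated notes: weight = 248/2050.3278 = 0.1210; after-tax cost = 3.96% × (1 − 21.6%) = 3.1046%.
WACC = 0.5789 × 10.8300% + 0.1138 × 4.9614% + 0.1863 × 2.6734% + 0.1210 × 3.1046% = 7.7081%.

7.71%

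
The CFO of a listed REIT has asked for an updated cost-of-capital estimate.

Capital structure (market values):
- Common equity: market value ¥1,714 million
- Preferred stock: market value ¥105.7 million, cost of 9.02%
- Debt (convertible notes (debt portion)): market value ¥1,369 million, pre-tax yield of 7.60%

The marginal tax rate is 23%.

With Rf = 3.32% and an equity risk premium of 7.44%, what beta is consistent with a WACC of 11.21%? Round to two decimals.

1.65

Total capital V = 1714 + 105.7 + 1369 = 3188.7.
Equity weight = 1714/3188.7 = 0.5375.
Preferred weight = 105.7/3188.7 = 0.0331.
Convertible notes (debt portion) weight = 1369/3188.7 = 0.4293.
Debt contribution = 0.4293 × 7.6% × (1 − 23%) = 2.5124%.
Preferred contribution = 0.0331 × 9.02% = 0.2990%.
Required equity contribution = 11.21% − 2.8114% = 8.3986%  ⇒  Re = 15.6246%.
CAPM: 15.6246% = 3.32% + β × 7.44%  ⇒  β = 1.6538.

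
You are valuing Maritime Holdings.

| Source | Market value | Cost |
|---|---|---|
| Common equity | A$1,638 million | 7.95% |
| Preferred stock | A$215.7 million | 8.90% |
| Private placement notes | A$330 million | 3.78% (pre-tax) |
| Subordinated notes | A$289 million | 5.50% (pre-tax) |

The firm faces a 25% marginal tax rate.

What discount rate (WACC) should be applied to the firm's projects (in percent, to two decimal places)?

Total capital V = 1638 + 215.7 + 330 + 289 = 2472.7.
Equity: weight = 1638/2472.7 = 0.6624; cost = 7.95%.
Preferred: weight = 215.7/2472.7 = 0.0872; cost = 8.9%.
Private placement notes: weight = 330/2472.7 = 0.1335; after-tax cost = 3.78% × (1 − 25%) = 2.8350%.
Subordinated notes: weight = 289/2472.7 = 0.1169; after-tax cost = 5.5% × (1 − 25%) = 4.1250%.
WACC = 0.6624 × 7.9500% + 0.0872 × 8.9000% + 0.1335 × 2.8350% + 0.1169 × 4.1250% = 6.9032%.

6.90%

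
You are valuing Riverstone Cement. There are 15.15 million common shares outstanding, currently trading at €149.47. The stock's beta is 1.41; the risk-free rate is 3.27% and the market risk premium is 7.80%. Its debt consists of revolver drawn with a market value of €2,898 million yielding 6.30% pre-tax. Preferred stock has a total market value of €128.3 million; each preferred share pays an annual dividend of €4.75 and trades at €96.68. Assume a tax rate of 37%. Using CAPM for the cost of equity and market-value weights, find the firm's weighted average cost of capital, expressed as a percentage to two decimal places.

Cost of equity via CAPM: Re = 3.27% + 1.41 × 7.8% = 14.2680%.
Cost of preferred: Rp = 4.75 / 96.68 = 4.9131%.
Market value of equity E = 149.47 × 15.15m = 2264.4705m.
Total capital V = 2264.4705 + 128.3 + 2898 = 5290.7705.
Equity: weight = 2264.4705/5290.7705 = 0.4280; cost = 14.268%.
Preferred: weight = 128.3/5290.7705 = 0.0242; cost = 4.9131%.
Revolver drawn: weight = 2898/5290.7705 = 0.5477; after-tax cost = 6.3% × (1 − 37%) = 3.9690%.
WACC = 0.4280 × 14.2680% + 0.0242 × 4.9131% + 0.5477 × 3.9690% = 8.3999%.

8.40%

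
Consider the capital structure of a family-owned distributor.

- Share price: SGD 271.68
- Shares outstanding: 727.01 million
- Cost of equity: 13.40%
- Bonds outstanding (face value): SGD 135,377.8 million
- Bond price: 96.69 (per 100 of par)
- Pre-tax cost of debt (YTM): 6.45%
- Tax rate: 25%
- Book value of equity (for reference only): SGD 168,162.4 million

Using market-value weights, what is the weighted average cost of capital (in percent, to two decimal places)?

Market value of equity E = 271.68 × 727.01m = 197514.0768m. Market value of debt D = 135377.8m × 96.69/100 = 130896.79482m.
Total capital V = 197514.0768 + 130896.79482 = 328410.87162.
Equity: weight = 197514.0768/328410.87162 = 0.6014; cost = 13.4%.
Bonds outstanding: weight = 130896.79482/328410.87162 = 0.3986; after-tax cost = 6.45% × (1 − 25%) = 4.8375%.
WACC = 0.6014 × 13.4000% + 0.3986 × 4.8375% = 9.9872%.

9.99%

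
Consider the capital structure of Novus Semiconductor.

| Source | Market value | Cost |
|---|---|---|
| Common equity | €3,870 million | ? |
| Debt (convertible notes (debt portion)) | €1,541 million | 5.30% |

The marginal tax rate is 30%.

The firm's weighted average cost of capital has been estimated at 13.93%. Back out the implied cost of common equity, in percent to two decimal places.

Total capital V = 3870 + 1541 = 5411.
Equity weight = 3870/5411 = 0.7152.
Convertible notes (debt portion) weight = 1541/5411 = 0.2848.
Debt contribution = 0.2848 × 5.3% × (1 − 30%) = 1.0566%.
Required equity contribution = 13.93% − 1.0566% = 12.8734%.
Re = 12.8734% / 0.7152 = 17.9995%.

18.00%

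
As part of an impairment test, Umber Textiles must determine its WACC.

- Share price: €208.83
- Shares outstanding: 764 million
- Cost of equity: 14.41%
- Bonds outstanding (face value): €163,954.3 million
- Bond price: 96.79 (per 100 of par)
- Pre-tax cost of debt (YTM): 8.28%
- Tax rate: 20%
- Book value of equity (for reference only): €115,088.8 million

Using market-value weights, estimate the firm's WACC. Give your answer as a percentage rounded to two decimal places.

10.53%

Market value of equity E = 208.83 × 764m = 159546.12m. Market value of debt D = 163954.3m × 96.79/100 = 158691.36697m.
Total capital V = 159546.12 + 158691.36697 = 318237.48697.
Equity: weight = 159546.12/318237.48697 = 0.5013; cost = 14.41%.
Bonds outstanding: weight = 158691.36697/318237.48697 = 0.4987; after-tax cost = 8.28% × (1 − 20%) = 6.6240%.
WACC = 0.5013 × 14.4100% + 0.4987 × 6.6240% = 10.5275%.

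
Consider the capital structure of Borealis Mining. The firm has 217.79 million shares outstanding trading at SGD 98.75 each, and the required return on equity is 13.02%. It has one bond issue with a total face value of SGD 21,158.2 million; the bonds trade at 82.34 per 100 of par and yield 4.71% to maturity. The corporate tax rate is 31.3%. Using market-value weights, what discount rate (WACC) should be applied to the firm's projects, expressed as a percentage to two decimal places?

Market value of equity E = 98.75 × 217.79m = 21506.7625m. Market value of debt D = 21158.2m × 82.34/100 = 17421.66188m.
Total capital V = 21506.7625 + 17421.66188 = 38928.42438.
Equity: weight = 21506.7625/38928.42438 = 0.5525; cost = 13.02%.
Bonds outstanding: weight = 17421.66188/38928.42438 = 0.4475; after-tax cost = 4.71% × (1 − 31.3%) = 3.2358%.
WACC = 0.5525 × 13.0200% + 0.4475 × 3.2358% = 8.6413%.

8.64%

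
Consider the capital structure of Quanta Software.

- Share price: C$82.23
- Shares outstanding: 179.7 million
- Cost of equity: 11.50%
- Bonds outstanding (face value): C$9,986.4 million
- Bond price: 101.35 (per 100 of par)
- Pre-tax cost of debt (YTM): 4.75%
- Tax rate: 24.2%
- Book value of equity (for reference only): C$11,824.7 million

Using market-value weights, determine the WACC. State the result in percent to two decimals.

8.29%

Market value of equity E = 82.23 × 179.7m = 14776.731m. Market value of debt D = 9986.4m × 101.35/100 = 10121.2164m.
Total capital V = 14776.731 + 10121.2164 = 24897.9474.
Equity: weight = 14776.731/24897.9474 = 0.5935; cost = 11.5%.
Bonds outstanding: weight = 10121.2164/24897.9474 = 0.4065; after-tax cost = 4.75% × (1 − 24.2%) = 3.6005%.
WACC = 0.5935 × 11.5000% + 0.4065 × 3.6005% = 8.2888%.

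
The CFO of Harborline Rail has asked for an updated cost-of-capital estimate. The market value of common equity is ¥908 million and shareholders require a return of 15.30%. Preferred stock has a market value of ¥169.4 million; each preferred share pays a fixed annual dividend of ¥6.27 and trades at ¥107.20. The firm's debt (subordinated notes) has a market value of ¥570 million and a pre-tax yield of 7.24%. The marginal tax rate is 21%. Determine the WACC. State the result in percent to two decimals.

11.01%

Cost of preferred: Rp = 6.27 / 107.2 = 5.8489%.
Total capital V = 908 + 169.4 + 570 = 1647.4.
Equity: weight = 908/1647.4 = 0.5512; cost = 15.3%.
Preferred: weight = 169.4/1647.4 = 0.1028; cost = 5.8489%.
Subordinated notes: weight = 570/1647.4 = 0.3460; after-tax cost = 7.24% × (1 − 21%) = 5.7196%.
WACC = 0.5512 × 15.3000% + 0.1028 × 5.8489% + 0.3460 × 5.7196% = 11.0133%.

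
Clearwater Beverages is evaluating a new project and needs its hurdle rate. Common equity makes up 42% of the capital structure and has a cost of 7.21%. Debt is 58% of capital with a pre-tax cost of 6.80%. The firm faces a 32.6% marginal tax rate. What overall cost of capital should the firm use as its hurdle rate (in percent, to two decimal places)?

After-tax cost of debt = 6.8% × (1 − 32.6%) = 4.5832%.
WACC = 0.420 × 7.2100% + 0.580 × 4.5832% = 5.6865%.

5.69%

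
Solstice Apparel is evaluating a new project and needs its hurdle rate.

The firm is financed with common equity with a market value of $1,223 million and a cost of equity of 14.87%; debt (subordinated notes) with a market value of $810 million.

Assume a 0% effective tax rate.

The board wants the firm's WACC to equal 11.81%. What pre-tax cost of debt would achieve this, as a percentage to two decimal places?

Total capital V = 1223 + 810 = 2033.
Equity weight = 1223/2033 = 0.6016.
Subordinated notes weight = 810/2033 = 0.3984.
Equity contribution = 0.6016 × 14.87% = 8.9454%.
Remaining for debt = 11.81% − 8.9454% = 2.8646%.
Rd × (1 − 0%) × 0.3984 = 2.8646%  ⇒  Rd = 7.1898%.

7.19%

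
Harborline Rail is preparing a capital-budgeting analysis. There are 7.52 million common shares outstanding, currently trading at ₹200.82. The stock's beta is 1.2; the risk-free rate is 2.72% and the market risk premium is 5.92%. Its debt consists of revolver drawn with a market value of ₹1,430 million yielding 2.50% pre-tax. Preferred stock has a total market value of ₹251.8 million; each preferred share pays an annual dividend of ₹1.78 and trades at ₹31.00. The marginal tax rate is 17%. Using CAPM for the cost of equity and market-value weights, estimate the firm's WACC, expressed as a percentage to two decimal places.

Cost of equity via CAPM: Re = 2.72% + 1.2 × 5.92% = 9.8240%.
Cost of preferred: Rp = 1.78 / 31.0 = 5.7419%.
Market value of equity E = 200.82 × 7.52m = 1510.1664m.
Total capital V = 1510.1664 + 251.8 + 1430 = 3191.9664.
Equity: weight = 1510.1664/3191.9664 = 0.4731; cost = 9.824%.
Preferred: weight = 251.8/3191.9664 = 0.0789; cost = 5.7419%.
Revolver drawn: weight = 1430/3191.9664 = 0.4480; after-tax cost = 2.5% × (1 − 17%) = 2.0750%.
WACC = 0.4731 × 9.8240% + 0.0789 × 5.7419% + 0.4480 × 2.0750% = 6.0304%.

6.03%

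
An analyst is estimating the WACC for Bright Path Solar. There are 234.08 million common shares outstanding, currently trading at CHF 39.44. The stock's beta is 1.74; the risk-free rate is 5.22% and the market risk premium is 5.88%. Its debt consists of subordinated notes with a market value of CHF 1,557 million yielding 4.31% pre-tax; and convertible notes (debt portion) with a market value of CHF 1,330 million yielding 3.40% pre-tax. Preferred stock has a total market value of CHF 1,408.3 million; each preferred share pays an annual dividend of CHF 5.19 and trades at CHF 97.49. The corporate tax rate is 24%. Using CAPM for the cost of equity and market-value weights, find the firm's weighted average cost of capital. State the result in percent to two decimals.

11.73%

Cost of equity via CAPM: Re = 5.22% + 1.74 × 5.88% = 15.4512%.
Cost of preferred: Rp = 5.19 / 97.49 = 5.3236%.
Market value of equity E = 39.44 × 234.08m = 9232.1152m.
Total capital V = 9232.1152 + 1408.3 + 1557 + 1330 = 13527.4152.
Equity: weight = 9232.1152/13527.4152 = 0.6825; cost = 15.4512%.
Preferred: weight = 1408.3/13527.4152 = 0.1041; cost = 5.3236%.
Subordinated notes: weight = 1557/13527.4152 = 0.1151; after-tax cost = 4.31% × (1 − 24%) = 3.2756%.
Convertible notes (debt portion): weight = 1330/13527.4152 = 0.0983; after-tax cost = 3.4% × (1 − 24%) = 2.5840%.
WACC = 0.6825 × 15.4512% + 0.1041 × 5.3236% + 0.1151 × 3.2756% + 0.0983 × 2.5840% = 11.7303%.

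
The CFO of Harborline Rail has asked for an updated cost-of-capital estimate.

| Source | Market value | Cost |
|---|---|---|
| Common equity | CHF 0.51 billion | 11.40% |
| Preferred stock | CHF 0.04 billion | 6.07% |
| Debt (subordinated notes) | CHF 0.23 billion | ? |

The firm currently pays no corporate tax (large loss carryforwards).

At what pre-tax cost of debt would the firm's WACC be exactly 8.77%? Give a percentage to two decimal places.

Total capital V = 0.51 + 0.04 + 0.23 = 0.78.
Equity weight = 0.51/0.78 = 0.6538.
Preferred weight = 0.04/0.78 = 0.0513.
Subordinated notes weight = 0.23/0.78 = 0.2949.
Equity contribution = 0.6538 × 11.4% = 7.4538%.
Preferred contribution = 0.0513 × 6.07% = 0.3113%.
Remaining for debt = 8.77% − 7.7651% = 1.0049%.
Rd × (1 − 0%) × 0.2949 = 1.0049%  ⇒  Rd = 3.4078%.

3.41%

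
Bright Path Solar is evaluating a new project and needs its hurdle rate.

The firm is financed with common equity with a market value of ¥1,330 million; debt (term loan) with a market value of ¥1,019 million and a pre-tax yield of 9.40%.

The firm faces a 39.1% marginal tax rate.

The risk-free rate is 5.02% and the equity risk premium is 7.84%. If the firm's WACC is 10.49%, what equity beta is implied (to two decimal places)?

Total capital V = 1330 + 1019 = 2349.
Equity weight = 1330/2349 = 0.5662.
Term loan weight = 1019/2349 = 0.4338.
Debt contribution = 0.4338 × 9.4% × (1 − 39.1%) = 2.4833%.
Required equity contribution = 10.49% − 2.4833% = 8.0067%  ⇒  Re = 14.1411%.
CAPM: 14.1411% = 5.02% + β × 7.84%  ⇒  β = 1.1634.

1.16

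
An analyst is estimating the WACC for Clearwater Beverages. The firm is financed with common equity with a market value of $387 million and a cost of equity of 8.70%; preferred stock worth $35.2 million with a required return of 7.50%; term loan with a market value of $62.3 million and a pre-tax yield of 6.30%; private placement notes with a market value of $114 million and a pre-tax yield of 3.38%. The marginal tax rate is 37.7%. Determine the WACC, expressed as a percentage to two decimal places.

6.88%

Total capital V = 387 + 35.2 + 62.3 + 114 = 598.5.
Equity: weight = 387/598.5 = 0.6466; cost = 8.7%.
Preferred: weight = 35.2/598.5 = 0.0588; cost = 7.5%.
Term loan: weight = 62.3/598.5 = 0.1041; after-tax cost = 6.3% × (1 − 37.7%) = 3.9249%.
Private placement notes: weight = 114/598.5 = 0.1905; after-tax cost = 3.38% × (1 − 37.7%) = 2.1057%.
WACC = 0.6466 × 8.7000% + 0.0588 × 7.5000% + 0.1041 × 3.9249% + 0.1905 × 2.1057% = 6.8763%.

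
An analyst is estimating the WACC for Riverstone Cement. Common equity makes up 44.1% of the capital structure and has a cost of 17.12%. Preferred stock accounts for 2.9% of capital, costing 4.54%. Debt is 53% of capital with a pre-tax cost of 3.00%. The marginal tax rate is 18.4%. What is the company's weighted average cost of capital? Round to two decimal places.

8.98%

After-tax cost of debt = 3% × (1 − 18.4%) = 2.4480%.
WACC = 0.441 × 17.1200% + 0.029 × 4.5400% + 0.530 × 2.4480% = 8.9790%.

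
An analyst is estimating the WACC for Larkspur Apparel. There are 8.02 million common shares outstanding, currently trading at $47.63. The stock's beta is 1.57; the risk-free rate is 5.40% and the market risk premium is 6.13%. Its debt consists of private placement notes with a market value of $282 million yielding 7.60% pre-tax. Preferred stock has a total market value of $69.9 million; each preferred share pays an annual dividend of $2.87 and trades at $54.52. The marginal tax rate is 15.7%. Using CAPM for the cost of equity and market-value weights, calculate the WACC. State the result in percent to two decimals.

10.78%

Cost of equity via CAPM: Re = 5.4% + 1.57 × 6.13% = 15.0241%.
Cost of preferred: Rp = 2.87 / 54.52 = 5.2641%.
Market value of equity E = 47.63 × 8.02m = 381.9926m.
Total capital V = 381.9926 + 69.9 + 282 = 733.8926.
Equity: weight = 381.9926/733.8926 = 0.5205; cost = 15.0241%.
Preferred: weight = 69.9/733.8926 = 0.0952; cost = 5.2641%.
Private placement notes: weight = 282/733.8926 = 0.3843; after-tax cost = 7.6% × (1 − 15.7%) = 6.4068%.
WACC = 0.5205 × 15.0241% + 0.0952 × 5.2641% + 0.3843 × 6.4068% = 10.7833%.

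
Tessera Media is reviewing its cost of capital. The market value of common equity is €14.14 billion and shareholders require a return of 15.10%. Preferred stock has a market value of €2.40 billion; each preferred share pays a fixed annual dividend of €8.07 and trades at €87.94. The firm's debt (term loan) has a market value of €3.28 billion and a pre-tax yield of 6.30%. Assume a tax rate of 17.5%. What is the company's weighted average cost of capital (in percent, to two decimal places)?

Cost of preferred: Rp = 8.07 / 87.94 = 9.1767%.
Total capital V = 14.14 + 2.4 + 3.28 = 19.82.
Equity: weight = 14.14/19.82 = 0.7134; cost = 15.1%.
Preferred: weight = 2.4/19.82 = 0.1211; cost = 9.1767%.
Term loan: weight = 3.28/19.82 = 0.1655; after-tax cost = 6.3% × (1 − 17.5%) = 5.1975%.
WACC = 0.7134 × 15.1000% + 0.1211 × 9.1767% + 0.1655 × 5.1975% = 12.7440%.

12.74%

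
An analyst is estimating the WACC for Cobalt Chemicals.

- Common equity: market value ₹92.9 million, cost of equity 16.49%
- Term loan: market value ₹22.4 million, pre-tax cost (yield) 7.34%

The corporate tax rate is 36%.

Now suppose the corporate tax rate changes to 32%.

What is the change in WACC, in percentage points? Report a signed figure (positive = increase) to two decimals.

Current WACC:
Total capital V = 92.9 + 22.4 = 115.3.
Equity: weight = 92.9/115.3 = 0.8057; cost = 16.49%.
Term loan: weight = 22.4/115.3 = 0.1943; after-tax cost = 7.34% × (1 − 36%) = 4.6976%.
WACC = 0.8057 × 16.4900% + 0.1943 × 4.6976% = 14.1990%.
After the change:
Total capital V = 92.9 + 22.4 = 115.3.
Equity: weight = 92.9/115.3 = 0.8057; cost = 16.49%.
Term loan: weight = 22.4/115.3 = 0.1943; after-tax cost = 7.34% × (1 − 32%) = 4.9912%.
WACC = 0.8057 × 16.4900% + 0.1943 × 4.9912% = 14.2561%.
Change in WACC = 14.2561% − 14.1990% = 0.0570 pp.

+0.06 pp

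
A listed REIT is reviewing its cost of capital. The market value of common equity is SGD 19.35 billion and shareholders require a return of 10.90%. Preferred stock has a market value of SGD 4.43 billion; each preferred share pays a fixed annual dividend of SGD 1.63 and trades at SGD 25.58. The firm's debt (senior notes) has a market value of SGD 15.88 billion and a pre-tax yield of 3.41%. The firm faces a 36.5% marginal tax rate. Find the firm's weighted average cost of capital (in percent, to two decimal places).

Cost of preferred: Rp = 1.63 / 25.58 = 6.3722%.
Total capital V = 19.35 + 4.43 + 15.88 = 39.66.
Equity: weight = 19.35/39.66 = 0.4879; cost = 10.9%.
Preferred: weight = 4.43/39.66 = 0.1117; cost = 6.3722%.
Senior notes: weight = 15.88/39.66 = 0.4004; after-tax cost = 3.41% × (1 − 36.5%) = 2.1654%.
WACC = 0.4879 × 10.9000% + 0.1117 × 6.3722% + 0.4004 × 2.1654% = 6.8969%.

6.90%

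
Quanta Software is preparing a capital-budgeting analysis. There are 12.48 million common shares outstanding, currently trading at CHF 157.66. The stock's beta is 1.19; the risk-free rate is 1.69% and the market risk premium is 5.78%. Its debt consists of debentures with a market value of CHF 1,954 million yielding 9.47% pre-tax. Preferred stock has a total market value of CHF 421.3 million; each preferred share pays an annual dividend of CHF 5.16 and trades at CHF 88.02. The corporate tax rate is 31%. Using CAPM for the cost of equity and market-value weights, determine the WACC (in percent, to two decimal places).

7.39%

Cost of equity via CAPM: Re = 1.69% + 1.19 × 5.78% = 8.5682%.
Cost of preferred: Rp = 5.16 / 88.02 = 5.8623%.
Market value of equity E = 157.66 × 12.48m = 1967.5968m.
Total capital V = 1967.5968 + 421.3 + 1954 = 4342.8968.
Equity: weight = 1967.5968/4342.8968 = 0.4531; cost = 8.5682%.
Preferred: weight = 421.3/4342.8968 = 0.0970; cost = 5.8623%.
Debentures: weight = 1954/4342.8968 = 0.4499; after-tax cost = 9.47% × (1 − 31%) = 6.5343%.
WACC = 0.4531 × 8.5682% + 0.0970 × 5.8623% + 0.4499 × 6.5343% = 7.3906%.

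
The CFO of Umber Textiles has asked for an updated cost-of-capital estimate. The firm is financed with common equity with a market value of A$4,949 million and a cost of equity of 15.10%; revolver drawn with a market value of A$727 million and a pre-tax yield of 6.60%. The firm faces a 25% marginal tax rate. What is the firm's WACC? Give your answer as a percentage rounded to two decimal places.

Total capital V = 4949 + 727 = 5676.
Equity: weight = 4949/5676 = 0.8719; cost = 15.1%.
Revolver drawn: weight = 727/5676 = 0.1281; after-tax cost = 6.6% × (1 − 25%) = 4.9500%.
WACC = 0.8719 × 15.1000% + 0.1281 × 4.9500% = 13.8000%.

13.80%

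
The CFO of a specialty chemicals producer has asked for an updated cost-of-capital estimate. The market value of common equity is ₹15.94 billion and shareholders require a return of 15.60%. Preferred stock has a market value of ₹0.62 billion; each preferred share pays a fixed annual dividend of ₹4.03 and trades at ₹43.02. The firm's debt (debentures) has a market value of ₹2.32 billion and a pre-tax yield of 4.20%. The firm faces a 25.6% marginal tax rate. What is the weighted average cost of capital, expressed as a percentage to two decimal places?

13.86%

Cost of preferred: Rp = 4.03 / 43.02 = 9.3677%.
Total capital V = 15.94 + 0.62 + 2.32 = 18.88.
Equity: weight = 15.94/18.88 = 0.8443; cost = 15.6%.
Preferred: weight = 0.62/18.88 = 0.0328; cost = 9.3677%.
Debentures: weight = 2.32/18.88 = 0.1229; after-tax cost = 4.2% × (1 − 25.6%) = 3.1248%.
WACC = 0.8443 × 15.6000% + 0.0328 × 9.3677% + 0.1229 × 3.1248% = 13.8624%.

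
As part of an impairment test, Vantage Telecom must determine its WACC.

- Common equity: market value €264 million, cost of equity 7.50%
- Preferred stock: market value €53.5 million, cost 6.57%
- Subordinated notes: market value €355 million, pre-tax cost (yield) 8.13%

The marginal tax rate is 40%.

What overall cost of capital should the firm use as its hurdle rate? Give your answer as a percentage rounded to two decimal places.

6.04%

Total capital V = 264 + 53.5 + 355 = 672.5.
Equity: weight = 264/672.5 = 0.3926; cost = 7.5%.
Preferred: weight = 53.5/672.5 = 0.0796; cost = 6.57%.
Subordinated notes: weight = 355/672.5 = 0.5279; after-tax cost = 8.13% × (1 − 40%) = 4.8780%.
WACC = 0.3926 × 7.5000% + 0.0796 × 6.5700% + 0.5279 × 4.8780% = 6.0419%.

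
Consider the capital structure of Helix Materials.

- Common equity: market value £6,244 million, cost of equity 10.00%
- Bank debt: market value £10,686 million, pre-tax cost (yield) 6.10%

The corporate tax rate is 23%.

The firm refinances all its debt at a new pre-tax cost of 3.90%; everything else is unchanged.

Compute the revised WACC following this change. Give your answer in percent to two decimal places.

5.58%

After the change:
Total capital V = 6244 + 10686 = 16930.
Equity: weight = 6244/16930 = 0.3688; cost = 10%.
Bank debt: weight = 10686/16930 = 0.6312; after-tax cost = 3.9% × (1 − 23%) = 3.0030%.
WACC = 0.3688 × 10.0000% + 0.6312 × 3.0030% = 5.5836%.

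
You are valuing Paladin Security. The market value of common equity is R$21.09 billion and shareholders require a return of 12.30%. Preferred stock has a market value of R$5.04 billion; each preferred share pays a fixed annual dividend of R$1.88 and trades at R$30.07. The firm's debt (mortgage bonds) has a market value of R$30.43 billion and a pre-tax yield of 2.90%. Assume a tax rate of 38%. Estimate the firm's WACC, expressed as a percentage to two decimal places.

6.11%

Cost of preferred: Rp = 1.88 / 30.07 = 6.2521%.
Total capital V = 21.09 + 5.04 + 30.43 = 56.56.
Equity: weight = 21.09/56.56 = 0.3729; cost = 12.3%.
Preferred: weight = 5.04/56.56 = 0.0891; cost = 6.2521%.
Mortgage bonds: weight = 30.43/56.56 = 0.5380; after-tax cost = 2.9% × (1 − 38%) = 1.7980%.
WACC = 0.3729 × 12.3000% + 0.0891 × 6.2521% + 0.5380 × 1.7980% = 6.1109%.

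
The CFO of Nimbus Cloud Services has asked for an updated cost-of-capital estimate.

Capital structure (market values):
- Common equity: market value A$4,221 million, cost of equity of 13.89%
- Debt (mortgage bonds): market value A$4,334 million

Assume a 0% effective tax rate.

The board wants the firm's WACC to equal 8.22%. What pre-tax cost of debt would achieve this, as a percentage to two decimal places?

Total capital V = 4221 + 4334 = 8555.
Equity weight = 4221/8555 = 0.4934.
Mortgage bonds weight = 4334/8555 = 0.5066.
Equity contribution = 0.4934 × 13.89% = 6.8533%.
Remaining for debt = 8.22% − 6.8533% = 1.3667%.
Rd × (1 − 0%) × 0.5066 = 1.3667%  ⇒  Rd = 2.6978%.

2.70%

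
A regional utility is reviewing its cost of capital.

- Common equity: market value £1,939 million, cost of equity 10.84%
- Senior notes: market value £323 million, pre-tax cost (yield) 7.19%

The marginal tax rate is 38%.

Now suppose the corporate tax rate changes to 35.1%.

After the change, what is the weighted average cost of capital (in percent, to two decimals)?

9.96%

After the change:
Total capital V = 1939 + 323 = 2262.
Equity: weight = 1939/2262 = 0.8572; cost = 10.84%.
Senior notes: weight = 323/2262 = 0.1428; after-tax cost = 7.19% × (1 − 35.1%) = 4.6663%.
WACC = 0.8572 × 10.8400% + 0.1428 × 4.6663% = 9.9584%.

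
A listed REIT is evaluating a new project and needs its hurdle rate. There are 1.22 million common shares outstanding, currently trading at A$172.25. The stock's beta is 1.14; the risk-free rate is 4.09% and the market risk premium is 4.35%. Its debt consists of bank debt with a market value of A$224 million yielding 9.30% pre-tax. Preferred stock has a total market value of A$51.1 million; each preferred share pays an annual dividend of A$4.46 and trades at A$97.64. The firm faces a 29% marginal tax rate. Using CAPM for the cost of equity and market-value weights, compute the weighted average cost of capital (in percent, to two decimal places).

7.45%

Cost of equity via CAPM: Re = 4.09% + 1.14 × 4.35% = 9.0490%.
Cost of preferred: Rp = 4.46 / 97.64 = 4.5678%.
Market value of equity E = 172.25 × 1.22m = 210.145m.
Total capital V = 210.145 + 51.1 + 224 = 485.245.
Equity: weight = 210.145/485.245 = 0.4331; cost = 9.049%.
Preferred: weight = 51.1/485.245 = 0.1053; cost = 4.5678%.
Bank debt: weight = 224/485.245 = 0.4616; after-tax cost = 9.3% × (1 − 29%) = 6.6030%.
WACC = 0.4331 × 9.0490% + 0.1053 × 4.5678% + 0.4616 × 6.6030% = 7.4480%.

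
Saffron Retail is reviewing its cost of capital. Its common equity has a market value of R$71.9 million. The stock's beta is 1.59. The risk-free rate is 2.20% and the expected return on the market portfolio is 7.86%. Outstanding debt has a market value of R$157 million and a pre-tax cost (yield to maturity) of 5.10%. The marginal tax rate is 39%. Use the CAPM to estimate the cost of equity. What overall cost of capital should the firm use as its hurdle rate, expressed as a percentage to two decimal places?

Market risk premium = 7.86% − 2.2% = 5.66%.
Cost of equity via CAPM: Re = 2.2% + 1.59 × 5.66% = 11.1994%.
Total capital V = 71.9 + 157 = 228.9.
Equity: weight = 71.9/228.9 = 0.3141; cost = 11.1994%.
Debt: weight = 157/228.9 = 0.6859; after-tax cost = 5.1% × (1 − 39%) = 3.1110%.
WACC = 0.3141 × 11.1994% + 0.6859 × 3.1110% = 5.6517%.

5.65%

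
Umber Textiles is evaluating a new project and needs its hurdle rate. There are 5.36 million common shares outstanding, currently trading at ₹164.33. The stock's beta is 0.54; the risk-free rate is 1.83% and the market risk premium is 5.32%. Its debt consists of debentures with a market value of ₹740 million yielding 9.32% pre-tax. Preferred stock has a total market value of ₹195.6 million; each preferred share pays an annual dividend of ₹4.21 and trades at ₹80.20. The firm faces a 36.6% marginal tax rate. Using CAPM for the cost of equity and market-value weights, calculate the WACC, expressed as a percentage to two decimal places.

5.25%

Cost of equity via CAPM: Re = 1.83% + 0.54 × 5.32% = 4.7028%.
Cost of preferred: Rp = 4.21 / 80.2 = 5.2494%.
Market value of equity E = 164.33 × 5.36m = 880.8088m.
Total capital V = 880.8088 + 195.6 + 740 = 1816.4088.
Equity: weight = 880.8088/1816.4088 = 0.4849; cost = 4.7028%.
Preferred: weight = 195.6/1816.4088 = 0.1077; cost = 5.2494%.
Debentures: weight = 740/1816.4088 = 0.4074; after-tax cost = 9.32% × (1 − 36.6%) = 5.9089%.
WACC = 0.4849 × 4.7028% + 0.1077 × 5.2494% + 0.4074 × 5.9089% = 5.2530%.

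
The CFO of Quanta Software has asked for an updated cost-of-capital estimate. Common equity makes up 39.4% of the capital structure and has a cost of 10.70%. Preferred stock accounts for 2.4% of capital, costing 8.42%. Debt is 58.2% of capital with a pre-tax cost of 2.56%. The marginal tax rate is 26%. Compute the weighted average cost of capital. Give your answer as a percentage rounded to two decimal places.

After-tax cost of debt = 2.56% × (1 − 26%) = 1.8944%.
WACC = 0.394 × 10.7000% + 0.024 × 8.4200% + 0.582 × 1.8944% = 5.5204%.

5.52%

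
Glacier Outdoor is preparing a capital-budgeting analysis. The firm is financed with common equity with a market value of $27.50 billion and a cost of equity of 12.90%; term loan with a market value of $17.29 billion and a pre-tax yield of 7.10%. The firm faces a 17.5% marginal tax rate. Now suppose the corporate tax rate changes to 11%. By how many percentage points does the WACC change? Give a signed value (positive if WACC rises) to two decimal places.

+0.18 pp

Current WACC:
Total capital V = 27.5 + 17.29 = 44.79.
Equity: weight = 27.5/44.79 = 0.6140; cost = 12.9%.
Term loan: weight = 17.29/44.79 = 0.3860; after-tax cost = 7.1% × (1 − 17.5%) = 5.8575%.
WACC = 0.6140 × 12.9000% + 0.3860 × 5.8575% = 10.1814%.
After the change:
Total capital V = 27.5 + 17.29 = 44.79.
Equity: weight = 27.5/44.79 = 0.6140; cost = 12.9%.
Term loan: weight = 17.29/44.79 = 0.3860; after-tax cost = 7.1% × (1 − 11%) = 6.3190%.
WACC = 0.6140 × 12.9000% + 0.3860 × 6.3190% = 10.3596%.
Change in WACC = 10.3596% − 10.1814% = 0.1781 pp.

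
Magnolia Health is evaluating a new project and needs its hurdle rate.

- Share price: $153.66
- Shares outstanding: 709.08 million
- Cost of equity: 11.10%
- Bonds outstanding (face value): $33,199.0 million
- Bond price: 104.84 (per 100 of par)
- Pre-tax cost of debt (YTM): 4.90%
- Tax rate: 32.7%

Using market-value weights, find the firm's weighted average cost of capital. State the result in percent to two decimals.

Market value of equity E = 153.66 × 709.08m = 108957.2328m. Market value of debt D = 33199m × 104.84/100 = 34805.8316m.
Total capital V = 108957.2328 + 34805.8316 = 143763.0644.
Equity: weight = 108957.2328/143763.0644 = 0.7579; cost = 11.1%.
Bonds outstanding: weight = 34805.8316/143763.0644 = 0.2421; after-tax cost = 4.9% × (1 − 32.7%) = 3.2977%.
WACC = 0.7579 × 11.1000% + 0.2421 × 3.2977% = 9.2110%.

9.21%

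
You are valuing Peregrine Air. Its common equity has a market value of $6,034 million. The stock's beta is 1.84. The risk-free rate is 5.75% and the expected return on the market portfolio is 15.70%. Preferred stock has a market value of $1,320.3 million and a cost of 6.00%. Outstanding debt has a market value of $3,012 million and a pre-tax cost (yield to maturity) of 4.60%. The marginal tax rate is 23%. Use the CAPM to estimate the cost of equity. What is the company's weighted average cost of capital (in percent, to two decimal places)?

Market risk premium = 15.7% − 5.75% = 9.95%.
Cost of equity via CAPM: Re = 5.75% + 1.84 × 9.95% = 24.0580%.
Total capital V = 6034 + 1320.3 + 3012 = 10366.3.
Equity: weight = 6034/10366.3 = 0.5821; cost = 24.058%.
Preferred: weight = 1320.3/10366.3 = 0.1274; cost = 6%.
Debt: weight = 3012/10366.3 = 0.2906; after-tax cost = 4.6% × (1 − 23%) = 3.5420%.
WACC = 0.5821 × 24.0580% + 0.1274 × 6.0000% + 0.2906 × 3.5420% = 15.7970%.

15.80%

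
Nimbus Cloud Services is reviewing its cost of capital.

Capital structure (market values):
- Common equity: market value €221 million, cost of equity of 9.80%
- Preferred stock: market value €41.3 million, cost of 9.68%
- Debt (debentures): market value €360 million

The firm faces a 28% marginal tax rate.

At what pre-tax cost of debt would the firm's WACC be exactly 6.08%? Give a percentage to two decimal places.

Total capital V = 221 + 41.3 + 360 = 622.3.
Equity weight = 221/622.3 = 0.3551.
Preferred weight = 41.3/622.3 = 0.0664.
Debentures weight = 360/622.3 = 0.5785.
Equity contribution = 0.3551 × 9.8% = 3.4803%.
Preferred contribution = 0.0664 × 9.68% = 0.6424%.
Remaining for debt = 6.08% − 4.1227% = 1.9573%.
Rd × (1 − 28%) × 0.5785 = 1.9573%  ⇒  Rd = 4.6991%.

4.70%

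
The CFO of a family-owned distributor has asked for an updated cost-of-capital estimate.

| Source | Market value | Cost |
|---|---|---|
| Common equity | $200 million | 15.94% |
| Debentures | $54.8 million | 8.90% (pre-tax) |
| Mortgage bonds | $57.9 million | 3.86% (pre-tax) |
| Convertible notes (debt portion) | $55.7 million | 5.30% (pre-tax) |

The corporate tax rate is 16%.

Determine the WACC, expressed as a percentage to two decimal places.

10.95%

Total capital V = 200 + 54.8 + 57.9 + 55.7 = 368.4.
Equity: weight = 200/368.4 = 0.5429; cost = 15.94%.
Debentures: weight = 54.8/368.4 = 0.1488; after-tax cost = 8.9% × (1 − 16%) = 7.4760%.
Mortgage bonds: weight = 57.9/368.4 = 0.1572; after-tax cost = 3.86% × (1 − 16%) = 3.2424%.
Convertible notes (debt portion): weight = 55.7/368.4 = 0.1512; after-tax cost = 5.3% × (1 − 16%) = 4.4520%.
WACC = 0.5429 × 15.9400% + 0.1488 × 7.4760% + 0.1572 × 3.2424% + 0.1512 × 4.4520% = 10.9484%.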